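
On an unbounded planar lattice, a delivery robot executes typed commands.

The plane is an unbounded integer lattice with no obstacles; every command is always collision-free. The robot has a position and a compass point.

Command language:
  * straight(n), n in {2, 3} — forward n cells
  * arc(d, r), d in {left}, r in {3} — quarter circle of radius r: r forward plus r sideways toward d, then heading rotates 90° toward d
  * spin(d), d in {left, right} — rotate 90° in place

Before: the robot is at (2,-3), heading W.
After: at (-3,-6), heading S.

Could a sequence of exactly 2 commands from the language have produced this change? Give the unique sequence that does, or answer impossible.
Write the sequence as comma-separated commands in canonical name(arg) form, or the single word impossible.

straight(2), arc(left, 3)

key: position moved to (-3,-6) AND the heading swung to S — translation plus rotation needed
initial: at (2,-3), heading W
1. straight(2) → at (0,-3), heading W
2. arc(left, 3) → at (-3,-6), heading S
no other 2-command option fits: unique.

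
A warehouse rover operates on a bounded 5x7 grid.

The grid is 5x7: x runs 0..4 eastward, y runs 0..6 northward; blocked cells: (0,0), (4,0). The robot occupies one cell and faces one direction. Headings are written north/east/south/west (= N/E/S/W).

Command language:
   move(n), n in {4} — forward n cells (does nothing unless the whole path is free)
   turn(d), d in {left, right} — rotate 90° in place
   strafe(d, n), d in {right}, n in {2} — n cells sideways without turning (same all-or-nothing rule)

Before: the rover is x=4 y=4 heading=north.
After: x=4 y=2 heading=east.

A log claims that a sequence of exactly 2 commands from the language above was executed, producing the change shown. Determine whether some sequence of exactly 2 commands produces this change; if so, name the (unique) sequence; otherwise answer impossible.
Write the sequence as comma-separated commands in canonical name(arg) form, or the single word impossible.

key: cell and facing (now E) both changed — the 2 commands mix motion and turning
t0: x=4 y=4 heading=north
t=1 turn(right) ⇒ x=4 y=4 heading=east
t=2 strafe(right, 2) ⇒ x=4 y=2 heading=east
no rival 2-sequence matches.

turn(right), strafe(right, 2)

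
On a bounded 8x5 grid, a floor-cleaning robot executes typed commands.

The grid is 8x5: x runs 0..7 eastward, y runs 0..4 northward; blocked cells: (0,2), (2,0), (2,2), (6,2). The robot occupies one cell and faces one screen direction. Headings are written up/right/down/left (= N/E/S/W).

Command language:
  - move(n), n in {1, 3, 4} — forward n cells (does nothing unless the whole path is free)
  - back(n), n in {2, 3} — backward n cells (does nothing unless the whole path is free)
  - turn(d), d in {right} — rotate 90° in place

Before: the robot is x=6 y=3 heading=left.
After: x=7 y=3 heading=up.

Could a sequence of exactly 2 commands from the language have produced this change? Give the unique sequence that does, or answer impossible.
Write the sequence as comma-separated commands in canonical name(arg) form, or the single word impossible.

checked all 2-command options: none fits.

impossible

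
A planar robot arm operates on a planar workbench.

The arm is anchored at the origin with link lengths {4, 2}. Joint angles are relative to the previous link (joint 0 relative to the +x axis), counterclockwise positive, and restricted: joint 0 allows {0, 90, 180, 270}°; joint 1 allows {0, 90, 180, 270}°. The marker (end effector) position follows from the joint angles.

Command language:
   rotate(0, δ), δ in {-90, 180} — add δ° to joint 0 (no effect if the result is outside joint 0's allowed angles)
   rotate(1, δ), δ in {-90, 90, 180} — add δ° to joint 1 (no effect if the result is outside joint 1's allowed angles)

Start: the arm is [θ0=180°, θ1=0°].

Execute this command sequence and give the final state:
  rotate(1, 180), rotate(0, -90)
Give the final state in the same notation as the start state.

[θ0=90°, θ1=180°]

initial: [θ0=180°, θ1=0°]
[1] after rotate(1, 180): [θ0=180°, θ1=180°]
[2] after rotate(0, -90): [θ0=90°, θ1=180°]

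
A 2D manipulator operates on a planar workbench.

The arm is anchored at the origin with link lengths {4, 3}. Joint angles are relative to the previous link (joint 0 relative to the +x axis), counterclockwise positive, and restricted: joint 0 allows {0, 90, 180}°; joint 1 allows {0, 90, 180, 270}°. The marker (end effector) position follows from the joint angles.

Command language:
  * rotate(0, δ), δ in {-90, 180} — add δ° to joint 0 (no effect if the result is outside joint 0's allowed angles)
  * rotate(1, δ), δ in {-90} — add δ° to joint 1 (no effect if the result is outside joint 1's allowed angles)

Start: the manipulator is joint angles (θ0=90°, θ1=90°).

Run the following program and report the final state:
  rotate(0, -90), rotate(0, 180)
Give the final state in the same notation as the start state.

joint angles (θ0=180°, θ1=90°)

initial: joint angles (θ0=90°, θ1=90°)
1. rotate(0, -90) → joint angles (θ0=0°, θ1=90°)
2. rotate(0, 180) → joint angles (θ0=180°, θ1=90°)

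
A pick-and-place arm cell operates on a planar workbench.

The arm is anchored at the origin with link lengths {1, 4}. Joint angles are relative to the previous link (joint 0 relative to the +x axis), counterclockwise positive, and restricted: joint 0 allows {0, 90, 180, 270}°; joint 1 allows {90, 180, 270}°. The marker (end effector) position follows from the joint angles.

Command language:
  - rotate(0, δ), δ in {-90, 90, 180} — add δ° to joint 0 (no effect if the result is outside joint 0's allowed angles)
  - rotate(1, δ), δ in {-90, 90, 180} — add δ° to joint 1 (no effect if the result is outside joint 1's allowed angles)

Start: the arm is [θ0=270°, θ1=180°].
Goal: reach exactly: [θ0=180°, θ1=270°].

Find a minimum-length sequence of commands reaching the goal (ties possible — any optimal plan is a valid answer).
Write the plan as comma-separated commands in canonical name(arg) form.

start: [θ0=270°, θ1=180°]
1. rotate(0, -90) → [θ0=180°, θ1=180°]
2. rotate(1, 90) → [θ0=180°, θ1=270°]
no 1-step plan works, so 2 is optimal.

rotate(0, -90), rotate(1, 90)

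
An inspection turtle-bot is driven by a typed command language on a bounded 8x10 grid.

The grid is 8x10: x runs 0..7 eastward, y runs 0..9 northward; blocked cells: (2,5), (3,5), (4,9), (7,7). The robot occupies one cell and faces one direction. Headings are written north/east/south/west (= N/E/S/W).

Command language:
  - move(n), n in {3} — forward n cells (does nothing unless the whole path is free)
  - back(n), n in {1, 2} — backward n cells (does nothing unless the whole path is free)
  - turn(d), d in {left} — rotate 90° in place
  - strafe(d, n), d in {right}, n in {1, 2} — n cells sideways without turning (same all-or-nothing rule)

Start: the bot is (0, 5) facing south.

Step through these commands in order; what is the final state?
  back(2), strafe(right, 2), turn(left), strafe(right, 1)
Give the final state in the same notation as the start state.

from: (0, 5) facing south
step 1 (back(2)): (0, 7) facing south
step 2 (strafe(right, 2)): (0, 7) facing south
step 3 (turn(left)): (0, 7) facing east
step 4 (strafe(right, 1)): (0, 6) facing east

(0, 6) facing east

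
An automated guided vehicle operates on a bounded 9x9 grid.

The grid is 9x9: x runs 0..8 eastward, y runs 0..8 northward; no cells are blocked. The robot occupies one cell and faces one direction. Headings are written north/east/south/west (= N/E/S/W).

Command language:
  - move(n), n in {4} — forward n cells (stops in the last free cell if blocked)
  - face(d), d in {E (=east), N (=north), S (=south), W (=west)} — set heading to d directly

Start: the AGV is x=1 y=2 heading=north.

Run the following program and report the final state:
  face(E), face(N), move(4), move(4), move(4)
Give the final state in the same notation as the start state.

begin: x=1 y=2 heading=north
[1] after face(E): x=1 y=2 heading=east
[2] after face(N): x=1 y=2 heading=north
[3] after move(4): x=1 y=6 heading=north
[4] after move(4): x=1 y=8 heading=north
[5] after move(4): x=1 y=8 heading=north

x=1 y=8 heading=north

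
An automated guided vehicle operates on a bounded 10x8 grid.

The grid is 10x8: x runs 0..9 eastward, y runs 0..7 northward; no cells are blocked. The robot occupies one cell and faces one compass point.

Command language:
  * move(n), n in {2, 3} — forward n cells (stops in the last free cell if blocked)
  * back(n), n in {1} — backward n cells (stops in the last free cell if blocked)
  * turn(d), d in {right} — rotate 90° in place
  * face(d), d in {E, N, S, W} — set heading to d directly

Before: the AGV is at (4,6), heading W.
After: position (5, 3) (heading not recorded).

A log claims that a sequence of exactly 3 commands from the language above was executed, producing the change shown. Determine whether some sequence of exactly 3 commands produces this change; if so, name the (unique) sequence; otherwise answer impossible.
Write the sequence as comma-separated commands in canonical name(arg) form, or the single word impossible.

back(1), face(S), move(3)

key: running move(3) before back(1) would end elsewhere — order is forced
start: at (4,6), heading W
1. back(1) → at (5,6), heading W
2. face(S) → at (5,6), heading S
3. move(3) → at (5,3), heading S
uniquely the one of 512 3-step routes that fits.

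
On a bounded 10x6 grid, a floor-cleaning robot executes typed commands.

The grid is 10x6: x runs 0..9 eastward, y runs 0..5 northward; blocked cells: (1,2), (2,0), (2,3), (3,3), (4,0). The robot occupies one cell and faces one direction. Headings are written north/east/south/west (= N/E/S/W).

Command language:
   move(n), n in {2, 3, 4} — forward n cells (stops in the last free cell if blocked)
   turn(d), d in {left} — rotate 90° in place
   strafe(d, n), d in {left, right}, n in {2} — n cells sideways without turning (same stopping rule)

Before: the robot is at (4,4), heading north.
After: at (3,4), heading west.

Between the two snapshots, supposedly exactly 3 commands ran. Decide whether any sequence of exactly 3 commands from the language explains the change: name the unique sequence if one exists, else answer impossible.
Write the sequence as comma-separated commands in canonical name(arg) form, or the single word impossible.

strafe(right, 2), turn(left), move(3)

key: order matters: swapping strafe(right, 2) and move(3) lands elsewhere
t0: at (4,4), heading north
1. strafe(right, 2) → at (6,4), heading north
2. turn(left) → at (6,4), heading west
3. move(3) → at (3,4), heading west
all 216 alternatives checked — unique.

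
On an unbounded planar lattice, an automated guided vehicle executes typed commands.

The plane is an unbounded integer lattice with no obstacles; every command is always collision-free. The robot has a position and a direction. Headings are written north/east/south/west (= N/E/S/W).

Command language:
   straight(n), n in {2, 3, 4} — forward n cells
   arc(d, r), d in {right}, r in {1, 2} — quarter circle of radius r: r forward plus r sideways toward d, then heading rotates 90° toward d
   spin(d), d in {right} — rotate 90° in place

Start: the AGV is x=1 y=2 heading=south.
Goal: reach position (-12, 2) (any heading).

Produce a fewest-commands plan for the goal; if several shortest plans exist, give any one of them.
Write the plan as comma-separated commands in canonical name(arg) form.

initial: x=1 y=2 heading=south
[1] after arc(right, 2): x=-1 y=0 heading=west
[2] after straight(2): x=-3 y=0 heading=west
[3] after straight(3): x=-6 y=0 heading=west
[4] after straight(4): x=-10 y=0 heading=west
[5] after arc(right, 2): x=-12 y=2 heading=north
nothing shorter than 5 reaches the goal.

arc(right, 2), straight(2), straight(3), straight(4), arc(right, 2)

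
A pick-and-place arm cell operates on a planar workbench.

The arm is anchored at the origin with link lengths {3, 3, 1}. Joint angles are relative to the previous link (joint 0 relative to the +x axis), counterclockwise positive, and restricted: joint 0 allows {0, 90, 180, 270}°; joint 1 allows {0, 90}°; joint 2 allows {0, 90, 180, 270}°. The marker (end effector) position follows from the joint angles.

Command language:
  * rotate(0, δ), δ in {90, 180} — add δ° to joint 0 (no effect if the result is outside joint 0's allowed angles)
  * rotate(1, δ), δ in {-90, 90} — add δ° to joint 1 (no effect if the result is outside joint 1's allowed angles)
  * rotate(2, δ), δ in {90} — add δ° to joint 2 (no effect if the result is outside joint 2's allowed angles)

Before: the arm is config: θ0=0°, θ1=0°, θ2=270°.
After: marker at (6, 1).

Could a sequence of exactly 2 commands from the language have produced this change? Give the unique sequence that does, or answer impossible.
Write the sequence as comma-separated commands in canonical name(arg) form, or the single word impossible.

rotate(2, 90), rotate(2, 90)

start: config: θ0=0°, θ1=0°, θ2=270°
[1] after rotate(2, 90): config: θ0=0°, θ1=0°, θ2=0°
[2] after rotate(2, 90): config: θ0=0°, θ1=0°, θ2=90°
no rival 2-sequence matches.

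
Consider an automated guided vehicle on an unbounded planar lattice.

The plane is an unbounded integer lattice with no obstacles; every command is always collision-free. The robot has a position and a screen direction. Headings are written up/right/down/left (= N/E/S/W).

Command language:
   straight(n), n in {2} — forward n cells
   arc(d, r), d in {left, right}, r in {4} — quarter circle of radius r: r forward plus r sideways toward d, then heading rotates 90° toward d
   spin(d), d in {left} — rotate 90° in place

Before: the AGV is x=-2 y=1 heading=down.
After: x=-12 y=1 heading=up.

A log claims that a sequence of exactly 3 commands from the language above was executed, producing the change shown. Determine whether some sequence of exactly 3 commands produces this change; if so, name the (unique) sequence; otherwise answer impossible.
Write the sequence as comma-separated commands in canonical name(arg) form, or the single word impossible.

arc(right, 4), straight(2), arc(right, 4)

key: cell and facing (now N) both changed — the 3 commands mix motion and turning
from: x=-2 y=1 heading=down
t=1 arc(right, 4) ⇒ x=-6 y=-3 heading=left
t=2 straight(2) ⇒ x=-8 y=-3 heading=left
t=3 arc(right, 4) ⇒ x=-12 y=1 heading=up
all 64 alternatives checked — unique.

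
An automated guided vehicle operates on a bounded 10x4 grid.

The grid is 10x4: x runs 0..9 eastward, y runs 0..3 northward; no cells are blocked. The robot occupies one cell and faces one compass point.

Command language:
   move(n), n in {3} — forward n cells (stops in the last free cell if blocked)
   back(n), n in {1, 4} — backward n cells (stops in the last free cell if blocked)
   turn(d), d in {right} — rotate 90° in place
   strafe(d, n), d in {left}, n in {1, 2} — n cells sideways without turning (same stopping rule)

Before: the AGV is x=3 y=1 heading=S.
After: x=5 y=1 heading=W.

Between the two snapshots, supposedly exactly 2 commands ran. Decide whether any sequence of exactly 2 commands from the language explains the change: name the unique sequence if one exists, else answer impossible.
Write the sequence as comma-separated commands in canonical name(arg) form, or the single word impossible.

strafe(left, 2), turn(right)

key: cell and facing (now W) both changed — the 2 commands mix motion and turning
initial: x=3 y=1 heading=S
t=1 strafe(left, 2) ⇒ x=5 y=1 heading=S
t=2 turn(right) ⇒ x=5 y=1 heading=W
no rival 2-sequence matches.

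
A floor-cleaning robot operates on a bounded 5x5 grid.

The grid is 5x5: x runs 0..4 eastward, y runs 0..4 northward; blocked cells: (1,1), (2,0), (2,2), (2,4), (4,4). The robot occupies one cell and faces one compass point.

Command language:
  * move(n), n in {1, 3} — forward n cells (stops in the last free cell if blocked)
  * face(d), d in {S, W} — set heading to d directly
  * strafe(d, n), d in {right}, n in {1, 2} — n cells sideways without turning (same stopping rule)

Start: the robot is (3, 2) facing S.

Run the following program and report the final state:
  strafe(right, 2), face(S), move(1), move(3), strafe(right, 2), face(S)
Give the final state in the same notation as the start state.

(3, 0) facing S

start: (3, 2) facing S
1. strafe(right, 2) → (3, 2) facing S
2. face(S) → (3, 2) facing S
3. move(1) → (3, 1) facing S
4. move(3) → (3, 0) facing S
5. strafe(right, 2) → (3, 0) facing S
6. face(S) → (3, 0) facing S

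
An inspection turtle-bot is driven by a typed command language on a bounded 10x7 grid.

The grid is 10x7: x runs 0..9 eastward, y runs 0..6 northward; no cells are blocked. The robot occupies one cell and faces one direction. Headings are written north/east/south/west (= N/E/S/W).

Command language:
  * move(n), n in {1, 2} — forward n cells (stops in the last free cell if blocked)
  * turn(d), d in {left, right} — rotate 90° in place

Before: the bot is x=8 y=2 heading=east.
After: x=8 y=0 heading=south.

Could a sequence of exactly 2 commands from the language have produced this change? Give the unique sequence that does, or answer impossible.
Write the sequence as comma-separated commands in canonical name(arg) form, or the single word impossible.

turn(right), move(2)

key: position moved to (8,0) AND the heading swung to S — translation plus rotation needed
begin: x=8 y=2 heading=east
t=1 turn(right) ⇒ x=8 y=2 heading=south
t=2 move(2) ⇒ x=8 y=0 heading=south
uniquely the one of 16 2-step routes that fits.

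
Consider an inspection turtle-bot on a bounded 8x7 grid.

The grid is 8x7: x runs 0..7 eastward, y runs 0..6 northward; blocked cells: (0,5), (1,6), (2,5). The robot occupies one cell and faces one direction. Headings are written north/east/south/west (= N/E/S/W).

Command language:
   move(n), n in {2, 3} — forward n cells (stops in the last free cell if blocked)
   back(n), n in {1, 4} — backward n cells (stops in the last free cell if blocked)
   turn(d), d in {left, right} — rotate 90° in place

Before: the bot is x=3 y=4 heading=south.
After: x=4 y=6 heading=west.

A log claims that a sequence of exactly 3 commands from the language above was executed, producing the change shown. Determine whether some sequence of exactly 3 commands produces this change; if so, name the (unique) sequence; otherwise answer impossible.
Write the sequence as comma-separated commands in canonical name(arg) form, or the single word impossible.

key: back(4) runs into the grid edge before its full distance
t0: x=3 y=4 heading=south
[1] after back(4): x=3 y=6 heading=south
[2] after turn(right): x=3 y=6 heading=west
[3] after back(1): x=4 y=6 heading=west
no rival 3-sequence matches.

back(4), turn(right), back(1)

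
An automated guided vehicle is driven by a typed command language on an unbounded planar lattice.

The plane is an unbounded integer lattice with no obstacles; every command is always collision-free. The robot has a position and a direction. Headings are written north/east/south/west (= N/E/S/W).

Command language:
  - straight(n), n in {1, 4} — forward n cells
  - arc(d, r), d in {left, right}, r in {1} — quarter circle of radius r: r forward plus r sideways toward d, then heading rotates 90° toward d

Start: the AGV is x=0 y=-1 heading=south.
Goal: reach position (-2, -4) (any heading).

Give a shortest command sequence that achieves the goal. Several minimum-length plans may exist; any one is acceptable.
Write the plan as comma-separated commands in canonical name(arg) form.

initial: x=0 y=-1 heading=south
1. arc(right, 1) → x=-1 y=-2 heading=west
2. arc(left, 1) → x=-2 y=-3 heading=south
3. straight(1) → x=-2 y=-4 heading=south
no 2-step plan works, so 3 is optimal.

arc(right, 1), arc(left, 1), straight(1)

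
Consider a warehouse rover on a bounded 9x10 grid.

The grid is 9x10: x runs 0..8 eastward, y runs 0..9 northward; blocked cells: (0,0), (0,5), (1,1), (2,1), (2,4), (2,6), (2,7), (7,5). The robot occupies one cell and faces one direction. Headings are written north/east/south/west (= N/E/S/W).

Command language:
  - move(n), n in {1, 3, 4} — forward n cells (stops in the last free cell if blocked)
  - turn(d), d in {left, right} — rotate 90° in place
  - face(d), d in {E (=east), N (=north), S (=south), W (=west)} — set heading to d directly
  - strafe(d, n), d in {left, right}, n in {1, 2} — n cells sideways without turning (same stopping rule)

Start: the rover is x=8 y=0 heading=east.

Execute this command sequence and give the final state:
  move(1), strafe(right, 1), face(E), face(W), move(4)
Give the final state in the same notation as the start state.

x=4 y=0 heading=west

begin: x=8 y=0 heading=east
step 1 (move(1)): x=8 y=0 heading=east
step 2 (strafe(right, 1)): x=8 y=0 heading=east
step 3 (face(E)): x=8 y=0 heading=east
step 4 (face(W)): x=8 y=0 heading=west
step 5 (move(4)): x=4 y=0 heading=west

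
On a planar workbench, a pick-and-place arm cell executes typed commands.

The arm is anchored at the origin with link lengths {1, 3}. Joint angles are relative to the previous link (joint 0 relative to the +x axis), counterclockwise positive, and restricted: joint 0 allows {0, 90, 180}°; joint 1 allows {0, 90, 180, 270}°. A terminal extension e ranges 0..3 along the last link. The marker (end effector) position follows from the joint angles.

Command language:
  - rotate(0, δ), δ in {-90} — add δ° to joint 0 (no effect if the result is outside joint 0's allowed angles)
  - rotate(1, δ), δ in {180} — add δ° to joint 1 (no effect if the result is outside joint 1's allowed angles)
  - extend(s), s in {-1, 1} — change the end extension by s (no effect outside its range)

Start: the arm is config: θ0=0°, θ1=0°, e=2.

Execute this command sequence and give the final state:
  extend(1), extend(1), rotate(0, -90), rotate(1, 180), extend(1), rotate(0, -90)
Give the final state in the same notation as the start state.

config: θ0=0°, θ1=180°, e=3

begin: config: θ0=0°, θ1=0°, e=2
step 1 (extend(1)): config: θ0=0°, θ1=0°, e=3
step 2 (extend(1)): config: θ0=0°, θ1=0°, e=3
step 3 (rotate(0, -90)): config: θ0=0°, θ1=0°, e=3
step 4 (rotate(1, 180)): config: θ0=0°, θ1=180°, e=3
step 5 (extend(1)): config: θ0=0°, θ1=180°, e=3
step 6 (rotate(0, -90)): config: θ0=0°, θ1=180°, e=3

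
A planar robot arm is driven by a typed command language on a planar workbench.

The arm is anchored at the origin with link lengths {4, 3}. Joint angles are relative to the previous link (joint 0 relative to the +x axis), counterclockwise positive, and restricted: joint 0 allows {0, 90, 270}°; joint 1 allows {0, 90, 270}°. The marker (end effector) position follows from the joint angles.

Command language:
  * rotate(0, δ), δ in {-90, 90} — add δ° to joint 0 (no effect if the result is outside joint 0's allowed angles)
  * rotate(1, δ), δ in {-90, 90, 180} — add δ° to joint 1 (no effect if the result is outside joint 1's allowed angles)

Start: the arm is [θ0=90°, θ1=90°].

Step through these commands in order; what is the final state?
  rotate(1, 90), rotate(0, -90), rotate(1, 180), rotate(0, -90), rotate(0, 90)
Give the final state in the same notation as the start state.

start: [θ0=90°, θ1=90°]
t=1 rotate(1, 90) ⇒ [θ0=90°, θ1=90°]
t=2 rotate(0, -90) ⇒ [θ0=0°, θ1=90°]
t=3 rotate(1, 180) ⇒ [θ0=0°, θ1=270°]
t=4 rotate(0, -90) ⇒ [θ0=270°, θ1=270°]
t=5 rotate(0, 90) ⇒ [θ0=0°, θ1=270°]

[θ0=0°, θ1=270°]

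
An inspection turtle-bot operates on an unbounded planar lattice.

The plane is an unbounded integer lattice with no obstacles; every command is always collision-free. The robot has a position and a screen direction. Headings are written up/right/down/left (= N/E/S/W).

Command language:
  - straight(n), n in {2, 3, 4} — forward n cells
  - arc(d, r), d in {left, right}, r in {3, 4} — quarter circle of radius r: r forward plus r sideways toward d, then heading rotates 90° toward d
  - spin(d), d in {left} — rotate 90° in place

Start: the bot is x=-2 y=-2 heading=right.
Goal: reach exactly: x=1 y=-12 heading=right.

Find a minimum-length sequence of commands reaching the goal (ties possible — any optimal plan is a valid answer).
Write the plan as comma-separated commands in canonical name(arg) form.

t0: x=-2 y=-2 heading=right
t=1 arc(right, 3) ⇒ x=1 y=-5 heading=down
t=2 straight(3) ⇒ x=1 y=-8 heading=down
t=3 straight(4) ⇒ x=1 y=-12 heading=down
t=4 spin(left) ⇒ x=1 y=-12 heading=right
nothing shorter than 4 reaches the goal.

arc(right, 3), straight(3), straight(4), spin(left)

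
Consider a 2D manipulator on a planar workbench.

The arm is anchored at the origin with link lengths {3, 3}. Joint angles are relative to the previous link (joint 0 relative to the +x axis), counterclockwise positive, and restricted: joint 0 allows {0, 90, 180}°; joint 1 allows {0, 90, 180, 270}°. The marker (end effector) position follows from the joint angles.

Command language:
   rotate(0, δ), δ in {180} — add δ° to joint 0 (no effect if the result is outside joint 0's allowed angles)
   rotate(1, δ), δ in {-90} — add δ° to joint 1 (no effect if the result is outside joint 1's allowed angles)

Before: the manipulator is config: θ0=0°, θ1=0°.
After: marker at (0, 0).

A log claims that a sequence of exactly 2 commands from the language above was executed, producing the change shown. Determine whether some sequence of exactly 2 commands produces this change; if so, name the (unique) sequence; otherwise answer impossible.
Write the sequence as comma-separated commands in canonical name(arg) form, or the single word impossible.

rotate(1, -90), rotate(1, -90)

initial: config: θ0=0°, θ1=0°
[1] after rotate(1, -90): config: θ0=0°, θ1=270°
[2] after rotate(1, -90): config: θ0=0°, θ1=180°
no rival 2-sequence matches.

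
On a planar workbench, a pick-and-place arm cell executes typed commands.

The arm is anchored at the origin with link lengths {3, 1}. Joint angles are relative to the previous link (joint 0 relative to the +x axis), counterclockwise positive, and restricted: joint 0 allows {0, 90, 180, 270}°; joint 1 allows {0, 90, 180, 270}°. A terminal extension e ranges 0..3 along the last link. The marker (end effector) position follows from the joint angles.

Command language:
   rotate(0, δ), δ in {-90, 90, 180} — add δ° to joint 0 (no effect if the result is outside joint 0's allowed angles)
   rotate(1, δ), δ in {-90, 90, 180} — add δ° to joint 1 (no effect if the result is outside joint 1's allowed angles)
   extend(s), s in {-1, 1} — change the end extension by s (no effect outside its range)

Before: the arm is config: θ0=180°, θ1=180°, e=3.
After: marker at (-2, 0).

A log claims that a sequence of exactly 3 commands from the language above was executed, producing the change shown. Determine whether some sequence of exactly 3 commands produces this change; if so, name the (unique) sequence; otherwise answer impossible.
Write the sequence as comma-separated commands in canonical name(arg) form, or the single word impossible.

extend(-1), extend(-1), extend(-1)

from: config: θ0=180°, θ1=180°, e=3
step 1 (extend(-1)): config: θ0=180°, θ1=180°, e=2
step 2 (extend(-1)): config: θ0=180°, θ1=180°, e=1
step 3 (extend(-1)): config: θ0=180°, θ1=180°, e=0
uniquely the one of 512 3-step routes that fits.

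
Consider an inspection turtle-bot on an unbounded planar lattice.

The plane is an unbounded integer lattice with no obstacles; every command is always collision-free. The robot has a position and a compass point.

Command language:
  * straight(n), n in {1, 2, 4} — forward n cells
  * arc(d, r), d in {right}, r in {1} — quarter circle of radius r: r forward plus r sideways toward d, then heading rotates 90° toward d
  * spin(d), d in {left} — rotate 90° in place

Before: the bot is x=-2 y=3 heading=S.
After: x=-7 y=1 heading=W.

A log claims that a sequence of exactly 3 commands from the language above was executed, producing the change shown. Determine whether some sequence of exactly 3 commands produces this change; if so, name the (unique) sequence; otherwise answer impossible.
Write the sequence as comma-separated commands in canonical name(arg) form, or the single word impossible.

key: order matters: swapping straight(1) and straight(4) lands elsewhere
from: x=-2 y=3 heading=S
[1] after straight(1): x=-2 y=2 heading=S
[2] after arc(right, 1): x=-3 y=1 heading=W
[3] after straight(4): x=-7 y=1 heading=W
no other 3-command option fits: unique.

straight(1), arc(right, 1), straight(4)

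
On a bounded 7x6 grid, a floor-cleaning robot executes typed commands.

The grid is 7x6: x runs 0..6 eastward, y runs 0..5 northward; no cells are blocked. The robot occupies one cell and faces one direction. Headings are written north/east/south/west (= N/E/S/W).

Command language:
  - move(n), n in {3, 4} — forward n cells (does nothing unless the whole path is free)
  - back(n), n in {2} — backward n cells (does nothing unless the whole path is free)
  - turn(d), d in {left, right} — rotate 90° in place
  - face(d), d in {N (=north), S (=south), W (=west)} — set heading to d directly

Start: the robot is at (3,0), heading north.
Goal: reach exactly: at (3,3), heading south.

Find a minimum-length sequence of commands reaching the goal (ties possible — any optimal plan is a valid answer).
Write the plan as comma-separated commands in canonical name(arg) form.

move(3), face(S)

t0: at (3,0), heading north
t=1 move(3) ⇒ at (3,3), heading north
t=2 face(S) ⇒ at (3,3), heading south
shorter routes all fall short; 2 is best.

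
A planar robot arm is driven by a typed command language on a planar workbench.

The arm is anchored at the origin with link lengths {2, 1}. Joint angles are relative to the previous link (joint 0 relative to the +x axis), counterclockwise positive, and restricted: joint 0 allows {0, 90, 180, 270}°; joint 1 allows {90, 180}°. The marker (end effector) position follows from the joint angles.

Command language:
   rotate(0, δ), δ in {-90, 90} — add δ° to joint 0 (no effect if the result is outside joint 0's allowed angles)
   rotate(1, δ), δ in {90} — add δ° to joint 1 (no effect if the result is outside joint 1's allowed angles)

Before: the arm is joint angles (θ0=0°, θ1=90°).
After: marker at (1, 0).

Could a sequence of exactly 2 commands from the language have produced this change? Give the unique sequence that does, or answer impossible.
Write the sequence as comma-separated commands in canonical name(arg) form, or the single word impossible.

initial: joint angles (θ0=0°, θ1=90°)
1. rotate(1, 90) → joint angles (θ0=0°, θ1=180°)
2. rotate(1, 90) → joint angles (θ0=0°, θ1=180°)
uniquely the one of 9 2-step routes that fits.

rotate(1, 90), rotate(1, 90)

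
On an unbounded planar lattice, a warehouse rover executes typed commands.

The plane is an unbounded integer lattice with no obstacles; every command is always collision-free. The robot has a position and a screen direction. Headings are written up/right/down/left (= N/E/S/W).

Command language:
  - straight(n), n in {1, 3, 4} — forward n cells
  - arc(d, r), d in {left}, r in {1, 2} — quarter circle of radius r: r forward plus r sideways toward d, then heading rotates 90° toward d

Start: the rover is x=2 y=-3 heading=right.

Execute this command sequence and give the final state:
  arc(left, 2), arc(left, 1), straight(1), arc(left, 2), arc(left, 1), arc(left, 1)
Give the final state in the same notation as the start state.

x=2 y=-2 heading=up

initial: x=2 y=-3 heading=right
t=1 arc(left, 2) ⇒ x=4 y=-1 heading=up
t=2 arc(left, 1) ⇒ x=3 y=0 heading=left
t=3 straight(1) ⇒ x=2 y=0 heading=left
t=4 arc(left, 2) ⇒ x=0 y=-2 heading=down
t=5 arc(left, 1) ⇒ x=1 y=-3 heading=right
t=6 arc(left, 1) ⇒ x=2 y=-2 heading=up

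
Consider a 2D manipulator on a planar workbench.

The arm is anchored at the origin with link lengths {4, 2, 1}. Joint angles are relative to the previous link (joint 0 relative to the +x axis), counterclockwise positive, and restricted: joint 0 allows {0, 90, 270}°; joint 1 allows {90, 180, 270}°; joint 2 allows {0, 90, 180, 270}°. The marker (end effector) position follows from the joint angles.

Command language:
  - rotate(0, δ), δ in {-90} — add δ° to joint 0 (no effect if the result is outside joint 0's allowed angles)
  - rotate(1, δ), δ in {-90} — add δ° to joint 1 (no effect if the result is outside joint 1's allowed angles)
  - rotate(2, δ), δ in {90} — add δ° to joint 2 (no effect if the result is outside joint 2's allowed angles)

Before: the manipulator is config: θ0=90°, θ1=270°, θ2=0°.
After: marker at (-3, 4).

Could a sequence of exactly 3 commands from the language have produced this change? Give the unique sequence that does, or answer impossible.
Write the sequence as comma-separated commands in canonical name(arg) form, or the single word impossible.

t0: config: θ0=90°, θ1=270°, θ2=0°
[1] after rotate(1, -90): config: θ0=90°, θ1=180°, θ2=0°
[2] after rotate(1, -90): config: θ0=90°, θ1=90°, θ2=0°
[3] after rotate(1, -90): config: θ0=90°, θ1=90°, θ2=0°
no other 3-command option fits: unique.

rotate(1, -90), rotate(1, -90), rotate(1, -90)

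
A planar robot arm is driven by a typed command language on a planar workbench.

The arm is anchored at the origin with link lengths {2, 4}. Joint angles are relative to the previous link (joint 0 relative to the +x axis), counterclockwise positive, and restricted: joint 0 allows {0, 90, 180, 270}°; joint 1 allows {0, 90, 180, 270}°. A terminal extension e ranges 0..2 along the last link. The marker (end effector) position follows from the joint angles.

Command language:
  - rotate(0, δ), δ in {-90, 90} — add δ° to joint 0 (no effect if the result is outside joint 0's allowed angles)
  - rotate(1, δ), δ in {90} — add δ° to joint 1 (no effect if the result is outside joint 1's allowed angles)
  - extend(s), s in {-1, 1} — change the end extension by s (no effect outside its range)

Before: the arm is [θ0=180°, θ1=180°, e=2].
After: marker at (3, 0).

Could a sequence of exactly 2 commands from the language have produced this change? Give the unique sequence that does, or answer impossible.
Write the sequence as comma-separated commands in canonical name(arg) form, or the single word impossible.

extend(1), extend(-1)

key: order matters: swapping extend(1) and extend(-1) lands elsewhere
start: [θ0=180°, θ1=180°, e=2]
[1] after extend(1): [θ0=180°, θ1=180°, e=2]
[2] after extend(-1): [θ0=180°, θ1=180°, e=1]
uniquely the one of 25 2-step routes that fits.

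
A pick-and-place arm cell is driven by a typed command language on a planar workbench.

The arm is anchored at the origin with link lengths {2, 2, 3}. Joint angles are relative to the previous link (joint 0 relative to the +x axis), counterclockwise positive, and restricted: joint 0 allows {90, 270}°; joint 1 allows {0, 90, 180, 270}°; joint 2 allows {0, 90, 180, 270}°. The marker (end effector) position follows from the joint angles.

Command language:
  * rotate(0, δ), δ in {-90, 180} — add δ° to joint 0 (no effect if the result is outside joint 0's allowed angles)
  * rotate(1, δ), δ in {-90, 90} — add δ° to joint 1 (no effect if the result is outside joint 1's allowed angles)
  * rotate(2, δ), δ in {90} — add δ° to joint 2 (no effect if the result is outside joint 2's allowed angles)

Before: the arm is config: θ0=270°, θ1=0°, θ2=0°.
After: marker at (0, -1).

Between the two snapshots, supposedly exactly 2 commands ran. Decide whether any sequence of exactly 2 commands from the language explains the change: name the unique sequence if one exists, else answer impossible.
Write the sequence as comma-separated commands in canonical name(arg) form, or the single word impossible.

rotate(2, 90), rotate(2, 90)

start: config: θ0=270°, θ1=0°, θ2=0°
1. rotate(2, 90) → config: θ0=270°, θ1=0°, θ2=90°
2. rotate(2, 90) → config: θ0=270°, θ1=0°, θ2=180°
uniquely the one of 25 2-step routes that fits.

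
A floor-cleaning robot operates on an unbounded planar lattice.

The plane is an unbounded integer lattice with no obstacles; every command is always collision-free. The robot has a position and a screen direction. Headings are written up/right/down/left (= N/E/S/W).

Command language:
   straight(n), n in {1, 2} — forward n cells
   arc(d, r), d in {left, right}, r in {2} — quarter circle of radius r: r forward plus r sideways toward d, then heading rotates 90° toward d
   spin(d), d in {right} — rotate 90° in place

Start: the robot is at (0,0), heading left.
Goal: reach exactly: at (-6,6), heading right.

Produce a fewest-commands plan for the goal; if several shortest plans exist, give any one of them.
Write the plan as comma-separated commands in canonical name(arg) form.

from: at (0,0), heading left
[1] after arc(right, 2): at (-2,2), heading up
[2] after arc(left, 2): at (-4,4), heading left
[3] after arc(right, 2): at (-6,6), heading up
[4] after spin(right): at (-6,6), heading right
no 3-step plan works, so 4 is optimal.

arc(right, 2), arc(left, 2), arc(right, 2), spin(right)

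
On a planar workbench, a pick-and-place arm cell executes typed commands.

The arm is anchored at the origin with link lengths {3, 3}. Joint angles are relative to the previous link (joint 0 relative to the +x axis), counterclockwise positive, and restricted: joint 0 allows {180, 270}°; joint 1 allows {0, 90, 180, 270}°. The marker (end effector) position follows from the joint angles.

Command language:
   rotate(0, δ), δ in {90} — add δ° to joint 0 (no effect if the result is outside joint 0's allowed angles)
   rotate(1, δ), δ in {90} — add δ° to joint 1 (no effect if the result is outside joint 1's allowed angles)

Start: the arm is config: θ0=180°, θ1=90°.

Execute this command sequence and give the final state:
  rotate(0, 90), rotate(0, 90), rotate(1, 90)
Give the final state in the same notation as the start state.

initial: config: θ0=180°, θ1=90°
step 1 (rotate(0, 90)): config: θ0=270°, θ1=90°
step 2 (rotate(0, 90)): config: θ0=270°, θ1=90°
step 3 (rotate(1, 90)): config: θ0=270°, θ1=180°

config: θ0=270°, θ1=180°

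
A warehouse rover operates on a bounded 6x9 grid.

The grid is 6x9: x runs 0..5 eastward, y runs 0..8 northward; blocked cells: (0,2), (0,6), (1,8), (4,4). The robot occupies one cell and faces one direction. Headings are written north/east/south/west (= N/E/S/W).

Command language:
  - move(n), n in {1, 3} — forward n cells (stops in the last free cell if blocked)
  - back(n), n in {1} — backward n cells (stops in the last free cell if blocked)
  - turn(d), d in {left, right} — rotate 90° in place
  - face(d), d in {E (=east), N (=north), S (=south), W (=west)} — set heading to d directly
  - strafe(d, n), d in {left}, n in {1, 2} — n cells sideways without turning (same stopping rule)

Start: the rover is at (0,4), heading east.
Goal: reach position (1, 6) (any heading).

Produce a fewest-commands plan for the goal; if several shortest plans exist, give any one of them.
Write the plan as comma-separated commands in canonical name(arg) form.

begin: at (0,4), heading east
step 1 (move(1)): at (1,4), heading east
step 2 (strafe(left, 2)): at (1,6), heading east
minimal: 2 command(s), checked below 2.

move(1), strafe(left, 2)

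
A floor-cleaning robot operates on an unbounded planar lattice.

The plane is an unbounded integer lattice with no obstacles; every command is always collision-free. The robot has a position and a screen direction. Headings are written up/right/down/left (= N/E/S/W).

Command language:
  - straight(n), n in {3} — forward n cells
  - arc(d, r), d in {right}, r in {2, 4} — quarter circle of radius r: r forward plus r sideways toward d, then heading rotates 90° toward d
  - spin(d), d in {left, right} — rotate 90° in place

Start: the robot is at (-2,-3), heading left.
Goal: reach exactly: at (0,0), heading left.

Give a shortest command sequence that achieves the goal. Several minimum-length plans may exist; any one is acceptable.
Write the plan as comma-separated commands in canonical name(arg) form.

arc(right, 2), arc(right, 4), spin(right), straight(3), spin(right)

start: at (-2,-3), heading left
t=1 arc(right, 2) ⇒ at (-4,-1), heading up
t=2 arc(right, 4) ⇒ at (0,3), heading right
t=3 spin(right) ⇒ at (0,3), heading down
t=4 straight(3) ⇒ at (0,0), heading down
t=5 spin(right) ⇒ at (0,0), heading left
minimal: 5 command(s), checked below 5.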